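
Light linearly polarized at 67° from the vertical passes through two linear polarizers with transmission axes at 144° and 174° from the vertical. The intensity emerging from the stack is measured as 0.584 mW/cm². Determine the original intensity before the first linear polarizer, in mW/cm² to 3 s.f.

I₀ ≈ 15.4 mW/cm²

I₁ = I₀ cos²(144° − 67°) = I₀ cos²(77°) = 0.0506 I₀.
I₂ = I₁ cos²(174° − 144°) = 0.0506 I₀ · cos²(30°) = 0.03795 I₀.
So 0.584 mW/cm² = 0.03795 I₀, giving I₀ = 0.584/0.03795 = 15.39 mW/cm².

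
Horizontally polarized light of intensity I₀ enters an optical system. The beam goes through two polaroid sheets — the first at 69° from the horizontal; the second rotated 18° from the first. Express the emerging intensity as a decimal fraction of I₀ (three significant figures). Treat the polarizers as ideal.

≈ 0.116 I₀

By Malus's law, I₁ = I₀ cos²(69° − 0°) = I₀ cos²(69°) = 0.1284 I₀.
I₂ = I₁ cos²(18°) = 0.1284 · 0.9045 I₀ = 0.1162 I₀.
Transmitted fraction = 0.1162.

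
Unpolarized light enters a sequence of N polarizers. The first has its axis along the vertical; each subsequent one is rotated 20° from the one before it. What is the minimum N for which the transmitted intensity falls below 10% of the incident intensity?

N = 14

First polarizer halves the unpolarized light: factor 1/2.
Each further stage multiplies by cos²(20°) = 0.883.
After N polarizers: T = 0.5·0.883^(N−1). Require T < 0.10 ⇒ N−1 > ln(0.10/0.5)/ln(0.883) = 12.94, so N−1 ≥ 13 and N = 14.
Check: N=14 gives T = 0.09922 < 0.10; N=13 gives T = 0.1124.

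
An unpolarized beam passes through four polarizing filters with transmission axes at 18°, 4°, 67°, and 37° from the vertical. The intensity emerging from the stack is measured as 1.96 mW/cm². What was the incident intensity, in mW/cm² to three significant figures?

I₀ ≈ 26.9 mW/cm²

Unpolarized light through the first polarizer → I₁ = ½ I₀, now polarized at 18°.
I₂ = I₁ cos²(4° − 18°) = 0.5 I₀ · cos²(14°) = 0.4707 I₀.
I₃ = I₂ cos²(67° − 4°) = 0.4707 I₀ · cos²(63°) = 0.09702 I₀.
I₄ = I₃ cos²(37° − 67°) = 0.09702 I₀ · cos²(30°) = 0.07277 I₀.
So 1.96 mW/cm² = 0.07277 I₀, giving I₀ = 1.96/0.07277 = 26.94 mW/cm².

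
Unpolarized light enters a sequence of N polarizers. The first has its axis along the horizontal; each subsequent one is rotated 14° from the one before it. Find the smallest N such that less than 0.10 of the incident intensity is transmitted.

First polarizer halves the unpolarized light: factor 1/2.
Each further stage multiplies by cos²(14°) = 0.9415.
After N polarizers: T = 0.5·0.9415^(N−1). Require T < 0.10 ⇒ N−1 > ln(0.10/0.5)/ln(0.9415) = 26.69, so N−1 ≥ 27 and N = 28.
Check: N=28 gives T = 0.09813 < 0.10; N=27 gives T = 0.1042.

N = 28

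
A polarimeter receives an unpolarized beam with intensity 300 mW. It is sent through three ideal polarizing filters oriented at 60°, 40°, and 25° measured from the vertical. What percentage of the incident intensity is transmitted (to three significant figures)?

≈ 41.2%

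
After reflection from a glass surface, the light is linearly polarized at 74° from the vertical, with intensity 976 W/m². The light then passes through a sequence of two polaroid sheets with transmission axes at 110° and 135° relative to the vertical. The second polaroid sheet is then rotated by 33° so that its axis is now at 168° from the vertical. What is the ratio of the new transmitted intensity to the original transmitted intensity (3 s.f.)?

I_new/I_old ≈ 0.342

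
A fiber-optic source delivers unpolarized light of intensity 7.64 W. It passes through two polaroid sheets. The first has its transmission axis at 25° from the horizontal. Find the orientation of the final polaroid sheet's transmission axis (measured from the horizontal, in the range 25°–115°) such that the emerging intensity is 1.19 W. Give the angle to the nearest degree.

θ ≈ 81°

Unpolarized light through the first polarizer → I₁ = ½ I₀, now polarized at 25°.
Target fraction: 1.19 / 7.64 W = 0.1558 of I₀.
Need I₂/I₀ = 0.1558, so cos²(θ − 25°) = 0.1558 / 0.5 = 0.3115.
θ − 25° = arccos(√0.3115) = 56.1°, giving θ ≈ 25 + 56.1 = 81.1°.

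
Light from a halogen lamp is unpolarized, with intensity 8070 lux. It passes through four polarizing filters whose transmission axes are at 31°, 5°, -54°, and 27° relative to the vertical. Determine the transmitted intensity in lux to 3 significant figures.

I ≈ 21.2 lux

Unpolarized light through the first polarizer → I₁ = 8070 lux/2 = 4035 lux, polarized at 31°.
I₂ = I₁ · cos²(26°) = 4035 · 0.8078 = 3260 lux.
I₃ = I₂ · cos²(59°) = 3260 · 0.2653 = 864.7 lux.
I₄ = I₃ · cos²(81°) = 864.7 · 0.02447 = 21.16 lux.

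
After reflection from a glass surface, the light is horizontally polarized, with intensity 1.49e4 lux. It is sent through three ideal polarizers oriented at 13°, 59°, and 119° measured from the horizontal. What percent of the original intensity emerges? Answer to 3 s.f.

I₁ = 1.49e4 lux · cos²(13°) = 1.415e+04 lux.
I₂ = I₁ · cos²(46°) = 1.415e+04 · 0.4826 = 6826 lux.
I₃ = I₂ · cos²(60°) = 6826 · 0.25 = 1707 lux.
That is 11.45% of the incident intensity.

≈ 11.5%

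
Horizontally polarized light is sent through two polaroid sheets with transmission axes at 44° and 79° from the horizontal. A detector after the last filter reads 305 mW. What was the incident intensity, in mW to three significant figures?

I₁ = I₀ cos²(44° − 0°) = I₀ cos²(44°) = 0.5174 I₀.
I₂ = I₁ cos²(79° − 44°) = 0.5174 I₀ · cos²(35°) = 0.3472 I₀.
So 305 mW = 0.3472 I₀, giving I₀ = 305/0.3472 = 878.4 mW.

I₀ ≈ 878 mW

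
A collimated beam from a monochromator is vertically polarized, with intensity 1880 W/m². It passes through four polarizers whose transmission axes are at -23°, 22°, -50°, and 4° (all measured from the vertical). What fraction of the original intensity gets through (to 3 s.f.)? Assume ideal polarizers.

I/I₀ ≈ 0.0140

By Malus's law, I₁ = 1880 W/m² · cos²(23°) = 1593 W/m².
I₂ = I₁ · cos²(45°) = 1593 · 0.5 = 796.5 W/m².
I₃ = I₂ · cos²(72°) = 796.5 · 0.09549 = 76.06 W/m².
I₄ = I₃ · cos²(54°) = 76.06 · 0.3455 = 26.28 W/m².
Transmitted fraction = 0.01398.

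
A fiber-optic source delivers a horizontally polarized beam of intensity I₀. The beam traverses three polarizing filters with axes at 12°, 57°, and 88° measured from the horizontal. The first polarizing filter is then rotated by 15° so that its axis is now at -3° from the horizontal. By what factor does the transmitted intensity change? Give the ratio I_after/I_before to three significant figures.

I_new/I_old ≈ 0.521

Before rotation:
I₁ = I₀ cos²(12° − 0°) = I₀ cos²(12°) = 0.9568 I₀.
I₂ = I₁ cos²(57° − 12°) = 0.9568 I₀ · cos²(45°) = 0.4784 I₀.
I₃ = I₂ cos²(88° − 57°) = 0.4784 I₀ · cos²(31°) = 0.3515 I₀.
After rotation:
I₁ = I₀ cos²(-3° − 0°) = I₀ cos²(3°) = 0.9973 I₀.
I₂ = I₁ cos²(57° + 3°) = 0.9973 I₀ · cos²(60°) = 0.2493 I₀.
I₃ = I₂ cos²(88° − 57°) = 0.2493 I₀ · cos²(31°) = 0.1832 I₀.
Ratio = 0.1832 / 0.3515 = 0.5212.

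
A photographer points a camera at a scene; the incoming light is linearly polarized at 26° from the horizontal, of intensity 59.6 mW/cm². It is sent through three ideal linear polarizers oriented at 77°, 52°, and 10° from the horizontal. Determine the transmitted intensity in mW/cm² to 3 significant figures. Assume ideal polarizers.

I ≈ 10.7 mW/cm²

I₁ = 59.6 mW/cm² · cos²(51°) = 23.6 mW/cm².
I₂ = I₁ · cos²(25°) = 23.6 · 0.8214 = 19.39 mW/cm².
I₃ = I₂ · cos²(42°) = 19.39 · 0.5523 = 10.71 mW/cm².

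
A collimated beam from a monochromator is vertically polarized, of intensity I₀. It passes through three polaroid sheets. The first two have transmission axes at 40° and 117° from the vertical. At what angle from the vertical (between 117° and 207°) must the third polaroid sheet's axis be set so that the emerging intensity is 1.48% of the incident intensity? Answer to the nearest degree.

I₁ = I₀ cos²(40° − 0°) = I₀ cos²(40°) = 0.5868 I₀.
I₂ = I₁ cos²(117° − 40°) = 0.5868 I₀ · cos²(77°) = 0.0297 I₀.
Need I₃/I₀ = 0.0148, so cos²(θ − 117°) = 0.0148 / 0.0297 = 0.4984.
θ − 117° = arccos(√0.4984) = 45.1°, giving θ ≈ 117 + 45.1 = 162.1°.

θ ≈ 162°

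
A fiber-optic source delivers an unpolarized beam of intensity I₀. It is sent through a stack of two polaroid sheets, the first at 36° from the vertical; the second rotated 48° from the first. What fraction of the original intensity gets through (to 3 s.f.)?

Unpolarized light through the first polarizer → I₁ = ½ I₀, now polarized at 36°.
I₂ = I₁ cos²(48°) = 0.5 · 0.4477 I₀ = 0.2239 I₀.
Transmitted fraction = 0.2239.

≈ 0.224 I₀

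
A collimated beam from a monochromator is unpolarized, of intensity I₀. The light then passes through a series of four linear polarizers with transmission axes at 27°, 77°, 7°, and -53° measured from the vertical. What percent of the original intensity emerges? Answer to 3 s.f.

Unpolarized light through the first polarizer → I₁ = ½ I₀, now polarized at 27°.
I₂ = I₁ cos²(77° − 27°) = 0.5 I₀ · cos²(50°) = 0.2066 I₀.
I₃ = I₂ cos²(7° − 77°) = 0.2066 I₀ · cos²(70°) = 0.02417 I₀.
I₄ = I₃ cos²(-53° − 7°) = 0.02417 I₀ · cos²(60°) = 0.006042 I₀.
That is 0.6042% of the incident intensity.

≈ 0.604%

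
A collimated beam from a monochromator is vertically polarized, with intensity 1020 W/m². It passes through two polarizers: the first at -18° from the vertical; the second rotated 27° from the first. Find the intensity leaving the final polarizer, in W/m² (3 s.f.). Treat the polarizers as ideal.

I ≈ 732 W/m²

I₁ = 1020 W/m² · cos²(18°) = 922.6 W/m².
I₂ = I₁ · cos²(27°) = 922.6 · 0.7939 = 732.4 W/m².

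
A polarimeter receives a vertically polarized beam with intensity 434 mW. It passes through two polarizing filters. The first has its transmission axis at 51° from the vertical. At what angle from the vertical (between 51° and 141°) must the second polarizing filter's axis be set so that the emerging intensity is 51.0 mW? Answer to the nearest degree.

θ ≈ 108°

By Malus's law, I₁ = I₀ cos²(51° − 0°) = I₀ cos²(51°) = 0.396 I₀.
Target fraction: 51.0 / 434 mW = 0.1175 of I₀.
Need I₂/I₀ = 0.1175, so cos²(θ − 51°) = 0.1175 / 0.396 = 0.2967.
θ − 51° = arccos(√0.2967) = 57.0°, giving θ ≈ 51 + 57.0 = 108.0°.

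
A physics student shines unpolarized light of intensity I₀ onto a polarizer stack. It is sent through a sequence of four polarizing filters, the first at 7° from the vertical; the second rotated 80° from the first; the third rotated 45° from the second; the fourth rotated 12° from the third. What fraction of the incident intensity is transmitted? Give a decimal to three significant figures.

Unpolarized light through the first polarizer → I₁ = ½ I₀, now polarized at 7°.
I₂ = I₁ cos²(80°) = 0.5 · 0.03015 I₀ = 0.01508 I₀.
I₃ = I₂ cos²(45°) = 0.01508 · 0.5 I₀ = 0.007538 I₀.
I₄ = I₃ cos²(12°) = 0.007538 · 0.9568 I₀ = 0.007213 I₀.
Transmitted fraction = 0.007213.

≈ 0.00721 I₀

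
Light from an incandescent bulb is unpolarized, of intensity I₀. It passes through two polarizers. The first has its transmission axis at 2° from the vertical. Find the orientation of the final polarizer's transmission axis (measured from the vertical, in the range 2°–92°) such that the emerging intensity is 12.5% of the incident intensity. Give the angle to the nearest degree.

θ ≈ 62°

Unpolarized light through the first polarizer → I₁ = ½ I₀, now polarized at 2°.
Need I₂/I₀ = 0.125, so cos²(θ − 2°) = 0.125 / 0.5 = 0.25.
θ − 2° = arccos(√0.25) = 60.0°, giving θ ≈ 2 + 60.0 = 62.0°.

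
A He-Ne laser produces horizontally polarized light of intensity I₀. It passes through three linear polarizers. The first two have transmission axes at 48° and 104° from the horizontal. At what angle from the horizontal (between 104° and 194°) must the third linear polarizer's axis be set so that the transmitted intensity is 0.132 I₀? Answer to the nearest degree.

I₁ = I₀ cos²(48° − 0°) = I₀ cos²(48°) = 0.4477 I₀.
I₂ = I₁ cos²(104° − 48°) = 0.4477 I₀ · cos²(56°) = 0.14 I₀.
Need I₃/I₀ = 0.132, so cos²(θ − 104°) = 0.132 / 0.14 = 0.9428.
θ − 104° = arccos(√0.9428) = 13.8°, giving θ ≈ 104 + 13.8 = 117.8°.

θ ≈ 118°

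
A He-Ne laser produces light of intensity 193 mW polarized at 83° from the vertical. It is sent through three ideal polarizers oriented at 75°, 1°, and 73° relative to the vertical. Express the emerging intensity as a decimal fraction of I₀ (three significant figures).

I/I₀ ≈ 0.00711

I₁ = 193 mW · cos²(8°) = 189.3 mW.
I₂ = I₁ · cos²(74°) = 189.3 · 0.07598 = 14.38 mW.
I₃ = I₂ · cos²(72°) = 14.38 · 0.09549 = 1.373 mW.
Transmitted fraction = 0.007115.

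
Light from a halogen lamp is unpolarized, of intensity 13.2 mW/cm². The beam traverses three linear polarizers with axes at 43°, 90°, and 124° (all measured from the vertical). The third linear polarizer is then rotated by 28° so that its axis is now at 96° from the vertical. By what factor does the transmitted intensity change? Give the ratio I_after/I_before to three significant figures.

Before rotation:
Unpolarized light through the first polarizer → I₁ = ½ I₀, now polarized at 43°.
I₂ = I₁ cos²(90° − 43°) = 0.5 I₀ · cos²(47°) = 0.2326 I₀.
I₃ = I₂ cos²(124° − 90°) = 0.2326 I₀ · cos²(34°) = 0.1598 I₀.
After rotation:
Unpolarized light through the first polarizer → I₁ = ½ I₀, now polarized at 43°.
I₂ = I₁ cos²(90° − 43°) = 0.5 I₀ · cos²(47°) = 0.2326 I₀.
I₃ = I₂ cos²(96° − 90°) = 0.2326 I₀ · cos²(6°) = 0.23 I₀.
Ratio = 0.23 / 0.1598 = 1.439.

I_new/I_old ≈ 1.44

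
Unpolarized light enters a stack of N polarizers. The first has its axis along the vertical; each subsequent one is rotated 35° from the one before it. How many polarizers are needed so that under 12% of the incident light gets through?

N = 5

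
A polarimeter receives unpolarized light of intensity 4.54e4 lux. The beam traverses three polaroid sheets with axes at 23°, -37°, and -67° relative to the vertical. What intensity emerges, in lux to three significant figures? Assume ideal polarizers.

Unpolarized light through the first polarizer → I₁ = 4.54e4 lux/2 = 2.27e+04 lux, polarized at 23°.
I₂ = I₁ · cos²(60°) = 2.27e+04 · 0.25 = 5675 lux.
I₃ = I₂ · cos²(30°) = 5675 · 0.75 = 4256 lux.

I ≈ 4260 lux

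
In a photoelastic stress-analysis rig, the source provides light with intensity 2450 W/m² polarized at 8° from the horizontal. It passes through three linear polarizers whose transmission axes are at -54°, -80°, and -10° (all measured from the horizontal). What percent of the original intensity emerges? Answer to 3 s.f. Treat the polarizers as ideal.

≈ 2.08%

By Malus's law, I₁ = 2450 W/m² · cos²(62°) = 540 W/m².
I₂ = I₁ · cos²(26°) = 540 · 0.8078 = 436.2 W/m².
I₃ = I₂ · cos²(70°) = 436.2 · 0.117 = 51.03 W/m².
That is 2.083% of the incident intensity.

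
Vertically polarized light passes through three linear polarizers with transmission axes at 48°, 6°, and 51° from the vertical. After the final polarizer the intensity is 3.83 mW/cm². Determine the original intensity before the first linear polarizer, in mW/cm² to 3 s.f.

I₀ ≈ 31.0 mW/cm²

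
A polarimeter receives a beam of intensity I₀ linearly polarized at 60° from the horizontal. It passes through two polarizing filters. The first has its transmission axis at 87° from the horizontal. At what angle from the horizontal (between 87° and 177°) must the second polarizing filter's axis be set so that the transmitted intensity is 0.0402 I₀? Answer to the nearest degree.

θ ≈ 164°

I₁ = I₀ cos²(87° − 60°) = I₀ cos²(27°) = 0.7939 I₀.
Need I₂/I₀ = 0.0402, so cos²(θ − 87°) = 0.0402 / 0.7939 = 0.05064.
θ − 87° = arccos(√0.05064) = 77.0°, giving θ ≈ 87 + 77.0 = 164.0°.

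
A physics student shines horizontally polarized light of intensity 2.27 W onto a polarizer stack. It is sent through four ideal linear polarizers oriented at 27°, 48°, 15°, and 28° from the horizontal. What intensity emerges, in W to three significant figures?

I ≈ 1.05 W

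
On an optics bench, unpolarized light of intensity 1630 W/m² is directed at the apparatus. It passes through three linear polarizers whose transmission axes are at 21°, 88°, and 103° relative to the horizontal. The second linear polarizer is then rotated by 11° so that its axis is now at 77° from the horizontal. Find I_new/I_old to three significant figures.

Before rotation:
Unpolarized light through the first polarizer → I₁ = ½ I₀, now polarized at 21°.
I₂ = I₁ cos²(88° − 21°) = 0.5 I₀ · cos²(67°) = 0.07634 I₀.
I₃ = I₂ cos²(103° − 88°) = 0.07634 I₀ · cos²(15°) = 0.07122 I₀.
After rotation:
Unpolarized light through the first polarizer → I₁ = ½ I₀, now polarized at 21°.
I₂ = I₁ cos²(77° − 21°) = 0.5 I₀ · cos²(56°) = 0.1563 I₀.
I₃ = I₂ cos²(103° − 77°) = 0.1563 I₀ · cos²(26°) = 0.1263 I₀.
Ratio = 0.1263 / 0.07122 = 1.773.

I_new/I_old ≈ 1.77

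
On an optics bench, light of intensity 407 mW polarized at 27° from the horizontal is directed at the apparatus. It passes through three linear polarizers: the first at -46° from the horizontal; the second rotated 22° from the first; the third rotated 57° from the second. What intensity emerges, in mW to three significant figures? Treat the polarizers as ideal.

I ≈ 8.87 mW

I₁ = 407 mW · cos²(73°) = 34.79 mW.
I₂ = I₁ · cos²(22°) = 34.79 · 0.8597 = 29.91 mW.
I₃ = I₂ · cos²(57°) = 29.91 · 0.2966 = 8.872 mW.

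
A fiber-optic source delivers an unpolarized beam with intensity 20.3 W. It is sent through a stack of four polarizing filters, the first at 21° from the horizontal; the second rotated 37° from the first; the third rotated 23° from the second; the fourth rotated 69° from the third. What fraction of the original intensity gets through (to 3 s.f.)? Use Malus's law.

Unpolarized light through the first polarizer → I₁ = 20.3 W/2 = 10.15 W, polarized at 21°.
I₂ = I₁ · cos²(37°) = 10.15 · 0.6378 = 6.474 W.
I₃ = I₂ · cos²(23°) = 6.474 · 0.8473 = 5.485 W.
I₄ = I₃ · cos²(69°) = 5.485 · 0.1284 = 0.7045 W.
Transmitted fraction = 0.0347.

I/I₀ ≈ 0.0347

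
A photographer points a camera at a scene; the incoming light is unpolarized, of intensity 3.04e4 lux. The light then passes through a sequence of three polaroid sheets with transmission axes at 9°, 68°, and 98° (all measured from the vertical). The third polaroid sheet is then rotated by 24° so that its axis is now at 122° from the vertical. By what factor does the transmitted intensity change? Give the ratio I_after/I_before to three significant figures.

I_new/I_old ≈ 0.461

Before rotation:
Unpolarized light through the first polarizer → I₁ = ½ I₀, now polarized at 9°.
I₂ = I₁ cos²(68° − 9°) = 0.5 I₀ · cos²(59°) = 0.1326 I₀.
I₃ = I₂ cos²(98° − 68°) = 0.1326 I₀ · cos²(30°) = 0.09947 I₀.
After rotation:
Unpolarized light through the first polarizer → I₁ = ½ I₀, now polarized at 9°.
I₂ = I₁ cos²(68° − 9°) = 0.5 I₀ · cos²(59°) = 0.1326 I₀.
I₃ = I₂ cos²(122° − 68°) = 0.1326 I₀ · cos²(54°) = 0.04582 I₀.
Ratio = 0.04582 / 0.09947 = 0.4607.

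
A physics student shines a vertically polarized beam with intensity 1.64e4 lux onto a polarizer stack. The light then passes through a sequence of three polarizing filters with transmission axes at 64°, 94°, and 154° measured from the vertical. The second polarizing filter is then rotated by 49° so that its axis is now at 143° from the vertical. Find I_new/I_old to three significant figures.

Before rotation:
I₁ = I₀ cos²(64° − 0°) = I₀ cos²(64°) = 0.1922 I₀.
I₂ = I₁ cos²(94° − 64°) = 0.1922 I₀ · cos²(30°) = 0.1441 I₀.
I₃ = I₂ cos²(154° − 94°) = 0.1441 I₀ · cos²(60°) = 0.03603 I₀.
After rotation:
I₁ = I₀ cos²(64° − 0°) = I₀ cos²(64°) = 0.1922 I₀.
I₂ = I₁ cos²(143° − 64°) = 0.1922 I₀ · cos²(79°) = 0.006997 I₀.
I₃ = I₂ cos²(154° − 143°) = 0.006997 I₀ · cos²(11°) = 0.006742 I₀.
Ratio = 0.006742 / 0.03603 = 0.1871.

I_new/I_old ≈ 0.187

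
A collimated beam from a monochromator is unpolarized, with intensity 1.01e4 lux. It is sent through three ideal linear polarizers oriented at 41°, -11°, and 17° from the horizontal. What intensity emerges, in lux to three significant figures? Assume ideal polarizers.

Unpolarized light through the first polarizer → I₁ = 1.01e4 lux/2 = 5050 lux, polarized at 41°.
I₂ = I₁ · cos²(52°) = 5050 · 0.379 = 1914 lux.
I₃ = I₂ · cos²(28°) = 1914 · 0.7796 = 1492 lux.

I ≈ 1490 lux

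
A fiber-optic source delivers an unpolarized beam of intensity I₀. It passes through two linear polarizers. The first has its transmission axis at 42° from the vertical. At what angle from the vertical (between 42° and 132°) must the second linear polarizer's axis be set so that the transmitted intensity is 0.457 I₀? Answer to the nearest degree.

Unpolarized light through the first polarizer → I₁ = ½ I₀, now polarized at 42°.
Need I₂/I₀ = 0.457, so cos²(θ − 42°) = 0.457 / 0.5 = 0.914.
θ − 42° = arccos(√0.914) = 17.1°, giving θ ≈ 42 + 17.1 = 59.1°.

θ ≈ 59°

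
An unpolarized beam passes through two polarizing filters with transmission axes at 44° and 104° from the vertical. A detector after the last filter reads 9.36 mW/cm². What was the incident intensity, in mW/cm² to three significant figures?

Unpolarized light through the first polarizer → I₁ = ½ I₀, now polarized at 44°.
I₂ = I₁ cos²(104° − 44°) = 0.5 I₀ · cos²(60°) = 0.125 I₀.
So 9.36 mW/cm² = 0.125 I₀, giving I₀ = 9.36/0.125 = 74.88 mW/cm².

I₀ ≈ 74.9 mW/cm²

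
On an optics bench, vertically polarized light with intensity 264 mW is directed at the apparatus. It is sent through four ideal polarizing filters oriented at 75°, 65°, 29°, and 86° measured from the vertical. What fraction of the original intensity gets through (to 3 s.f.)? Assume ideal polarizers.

I/I₀ ≈ 0.0126

By Malus's law, I₁ = 264 mW · cos²(75°) = 17.68 mW.
I₂ = I₁ · cos²(10°) = 17.68 · 0.9698 = 17.15 mW.
I₃ = I₂ · cos²(36°) = 17.15 · 0.6545 = 11.23 mW.
I₄ = I₃ · cos²(57°) = 11.23 · 0.2966 = 3.33 mW.
Transmitted fraction = 0.01261.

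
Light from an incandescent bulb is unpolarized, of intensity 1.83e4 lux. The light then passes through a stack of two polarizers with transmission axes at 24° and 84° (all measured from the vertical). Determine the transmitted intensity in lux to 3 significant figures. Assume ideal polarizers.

I ≈ 2290 lux

Unpolarized light through the first polarizer → I₁ = 1.83e4 lux/2 = 9150 lux, polarized at 24°.
I₂ = I₁ · cos²(60°) = 9150 · 0.25 = 2288 lux.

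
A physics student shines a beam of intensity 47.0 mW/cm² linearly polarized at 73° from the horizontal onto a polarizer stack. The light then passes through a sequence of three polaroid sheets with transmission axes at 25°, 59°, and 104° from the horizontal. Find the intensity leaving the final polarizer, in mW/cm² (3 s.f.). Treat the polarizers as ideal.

I ≈ 7.23 mW/cm²

I₁ = 47.0 mW/cm² · cos²(48°) = 21.04 mW/cm².
I₂ = I₁ · cos²(34°) = 21.04 · 0.6873 = 14.46 mW/cm².
I₃ = I₂ · cos²(45°) = 14.46 · 0.5 = 7.232 mW/cm².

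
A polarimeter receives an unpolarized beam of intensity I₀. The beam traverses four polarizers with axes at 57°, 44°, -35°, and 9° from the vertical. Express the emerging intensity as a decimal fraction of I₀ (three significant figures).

Unpolarized light through the first polarizer → I₁ = ½ I₀, now polarized at 57°.
I₂ = I₁ cos²(44° − 57°) = 0.5 I₀ · cos²(13°) = 0.4747 I₀.
I₃ = I₂ cos²(-35° − 44°) = 0.4747 I₀ · cos²(79°) = 0.01728 I₀.
I₄ = I₃ cos²(9° + 35°) = 0.01728 I₀ · cos²(44°) = 0.008943 I₀.
Transmitted fraction = 0.008943.

≈ 0.00894 I₀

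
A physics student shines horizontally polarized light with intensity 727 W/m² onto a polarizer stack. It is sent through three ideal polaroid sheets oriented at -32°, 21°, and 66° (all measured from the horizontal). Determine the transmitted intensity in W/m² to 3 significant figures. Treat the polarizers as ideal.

I ≈ 94.7 W/m²

I₁ = 727 W/m² · cos²(32°) = 522.8 W/m².
I₂ = I₁ · cos²(53°) = 522.8 · 0.3622 = 189.4 W/m².
I₃ = I₂ · cos²(45°) = 189.4 · 0.5 = 94.68 W/m².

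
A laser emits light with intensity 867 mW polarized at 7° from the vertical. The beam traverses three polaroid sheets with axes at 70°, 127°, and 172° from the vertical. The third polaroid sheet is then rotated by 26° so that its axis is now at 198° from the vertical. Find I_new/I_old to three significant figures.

Before rotation:
I₁ = I₀ cos²(70° − 7°) = I₀ cos²(63°) = 0.2061 I₀.
I₂ = I₁ cos²(127° − 70°) = 0.2061 I₀ · cos²(57°) = 0.06114 I₀.
I₃ = I₂ cos²(172° − 127°) = 0.06114 I₀ · cos²(45°) = 0.03057 I₀.
After rotation:
I₁ = I₀ cos²(70° − 7°) = I₀ cos²(63°) = 0.2061 I₀.
I₂ = I₁ cos²(127° − 70°) = 0.2061 I₀ · cos²(57°) = 0.06114 I₀.
I₃ = I₂ cos²(198° − 127°) = 0.06114 I₀ · cos²(71°) = 0.00648 I₀.
Ratio = 0.00648 / 0.03057 = 0.212.

I_new/I_old ≈ 0.212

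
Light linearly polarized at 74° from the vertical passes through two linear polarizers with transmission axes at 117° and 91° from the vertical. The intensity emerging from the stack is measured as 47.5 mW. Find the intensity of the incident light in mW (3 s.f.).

I₀ ≈ 110 mW

I₁ = I₀ cos²(117° − 74°) = I₀ cos²(43°) = 0.5349 I₀.
I₂ = I₁ cos²(91° − 117°) = 0.5349 I₀ · cos²(26°) = 0.4321 I₀.
So 47.5 mW = 0.4321 I₀, giving I₀ = 47.5/0.4321 = 109.9 mW.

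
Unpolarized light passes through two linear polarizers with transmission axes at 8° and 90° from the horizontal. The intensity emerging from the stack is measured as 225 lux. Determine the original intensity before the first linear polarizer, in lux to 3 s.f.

I₀ ≈ 2.32e4 lux

Unpolarized light through the first polarizer → I₁ = ½ I₀, now polarized at 8°.
I₂ = I₁ cos²(90° − 8°) = 0.5 I₀ · cos²(82°) = 0.009685 I₀.
So 225 lux = 0.009685 I₀, giving I₀ = 225/0.009685 = 2.323e+04 lux.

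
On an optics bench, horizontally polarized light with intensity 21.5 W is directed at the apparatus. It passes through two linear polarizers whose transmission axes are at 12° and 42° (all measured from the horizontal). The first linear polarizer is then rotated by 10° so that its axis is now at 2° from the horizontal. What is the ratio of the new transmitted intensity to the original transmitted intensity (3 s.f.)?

I_new/I_old ≈ 0.817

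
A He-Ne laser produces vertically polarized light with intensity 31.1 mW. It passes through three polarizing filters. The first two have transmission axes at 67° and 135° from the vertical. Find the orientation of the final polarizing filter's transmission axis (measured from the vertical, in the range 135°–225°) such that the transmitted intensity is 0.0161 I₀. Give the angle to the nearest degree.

I₁ = I₀ cos²(67° − 0°) = I₀ cos²(67°) = 0.1527 I₀.
I₂ = I₁ cos²(135° − 67°) = 0.1527 I₀ · cos²(68°) = 0.02142 I₀.
Need I₃/I₀ = 0.0161, so cos²(θ − 135°) = 0.0161 / 0.02142 = 0.7515.
θ − 135° = arccos(√0.7515) = 29.9°, giving θ ≈ 135 + 29.9 = 164.9°.

θ ≈ 165°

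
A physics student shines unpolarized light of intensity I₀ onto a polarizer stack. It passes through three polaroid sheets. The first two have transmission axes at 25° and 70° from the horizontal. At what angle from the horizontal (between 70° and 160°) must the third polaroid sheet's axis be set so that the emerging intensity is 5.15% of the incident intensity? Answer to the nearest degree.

θ ≈ 133°

Unpolarized light through the first polarizer → I₁ = ½ I₀, now polarized at 25°.
I₂ = I₁ cos²(70° − 25°) = 0.5 I₀ · cos²(45°) = 0.25 I₀.
Need I₃/I₀ = 0.0515, so cos²(θ − 70°) = 0.0515 / 0.25 = 0.206.
θ − 70° = arccos(√0.206) = 63.0°, giving θ ≈ 70 + 63.0 = 133.0°.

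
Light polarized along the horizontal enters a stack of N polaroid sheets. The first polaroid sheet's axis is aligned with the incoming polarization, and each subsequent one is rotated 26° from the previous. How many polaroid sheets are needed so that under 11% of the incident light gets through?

N = 12

First polarizer is aligned with the polarization: full transmission.
Each further stage multiplies by cos²(26°) = 0.8078.
After N polarizers: T = 0.8078^(N−1). Require T < 0.11 ⇒ N−1 > ln(0.11)/ln(0.8078) = 10.34, so N−1 ≥ 11 and N = 12.
Check: N=12 gives T = 0.09561 < 0.11; N=11 gives T = 0.1184.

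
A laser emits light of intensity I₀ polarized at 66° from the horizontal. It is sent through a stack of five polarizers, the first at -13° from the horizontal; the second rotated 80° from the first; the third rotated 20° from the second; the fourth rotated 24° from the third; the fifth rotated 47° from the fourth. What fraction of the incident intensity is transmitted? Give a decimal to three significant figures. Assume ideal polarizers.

I₁ = I₀ cos²(-13° − 66°) = I₀ cos²(79°) = 0.03641 I₀.
I₂ = I₁ cos²(80°) = 0.03641 · 0.03015 I₀ = 0.001098 I₀.
I₃ = I₂ cos²(20°) = 0.001098 · 0.883 I₀ = 0.0009694 I₀.
I₄ = I₃ cos²(24°) = 0.0009694 · 0.8346 I₀ = 0.000809 I₀.
I₅ = I₄ cos²(47°) = 0.000809 · 0.4651 I₀ = 0.0003763 I₀.
Transmitted fraction = 0.0003763.

≈ 0.000376 I₀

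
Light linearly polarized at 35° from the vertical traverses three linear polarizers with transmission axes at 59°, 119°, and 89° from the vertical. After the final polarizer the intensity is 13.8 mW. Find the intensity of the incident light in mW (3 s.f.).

I₁ = I₀ cos²(59° − 35°) = I₀ cos²(24°) = 0.8346 I₀.
I₂ = I₁ cos²(119° − 59°) = 0.8346 I₀ · cos²(60°) = 0.2086 I₀.
I₃ = I₂ cos²(89° − 119°) = 0.2086 I₀ · cos²(30°) = 0.1565 I₀.
So 13.8 mW = 0.1565 I₀, giving I₀ = 13.8/0.1565 = 88.19 mW.

I₀ ≈ 88.2 mW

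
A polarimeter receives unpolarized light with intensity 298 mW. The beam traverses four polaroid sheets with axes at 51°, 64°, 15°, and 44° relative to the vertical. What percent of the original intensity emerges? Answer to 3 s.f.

≈ 15.6%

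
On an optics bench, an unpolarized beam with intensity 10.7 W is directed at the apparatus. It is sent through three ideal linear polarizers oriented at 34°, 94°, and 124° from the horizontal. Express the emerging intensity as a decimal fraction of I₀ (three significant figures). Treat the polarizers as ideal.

Unpolarized light through the first polarizer → I₁ = 10.7 W/2 = 5.35 W, polarized at 34°.
I₂ = I₁ · cos²(60°) = 5.35 · 0.25 = 1.338 W.
I₃ = I₂ · cos²(30°) = 1.338 · 0.75 = 1.003 W.
Transmitted fraction = 0.09375.

I/I₀ ≈ 0.0938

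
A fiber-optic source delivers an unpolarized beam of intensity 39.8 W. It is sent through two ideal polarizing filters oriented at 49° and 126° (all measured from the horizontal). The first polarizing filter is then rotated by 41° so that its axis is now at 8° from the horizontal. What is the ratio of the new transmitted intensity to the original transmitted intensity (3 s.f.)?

I_new/I_old ≈ 4.36

Before rotation:
Unpolarized light through the first polarizer → I₁ = ½ I₀, now polarized at 49°.
I₂ = I₁ cos²(126° − 49°) = 0.5 I₀ · cos²(77°) = 0.0253 I₀.
After rotation:
Unpolarized light through the first polarizer → I₁ = ½ I₀, now polarized at 8°.
Angle between axes 1 and 2: 62°. I₂ = 0.5 I₀ · cos²(62°) = 0.1102 I₀.
Ratio = 0.1102 / 0.0253 = 4.356.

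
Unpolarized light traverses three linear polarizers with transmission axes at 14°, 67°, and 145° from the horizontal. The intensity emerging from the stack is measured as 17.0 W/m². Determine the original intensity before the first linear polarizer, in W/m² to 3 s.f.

I₀ ≈ 2170 W/m²

Unpolarized light through the first polarizer → I₁ = ½ I₀, now polarized at 14°.
I₂ = I₁ cos²(67° − 14°) = 0.5 I₀ · cos²(53°) = 0.1811 I₀.
I₃ = I₂ cos²(145° − 67°) = 0.1811 I₀ · cos²(78°) = 0.007828 I₀.
So 17.0 W/m² = 0.007828 I₀, giving I₀ = 17.0/0.007828 = 2172 W/m².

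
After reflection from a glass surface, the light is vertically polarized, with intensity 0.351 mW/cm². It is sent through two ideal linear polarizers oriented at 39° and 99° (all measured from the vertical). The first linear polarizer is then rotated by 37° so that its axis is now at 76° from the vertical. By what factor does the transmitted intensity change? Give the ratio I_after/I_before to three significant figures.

Before rotation:
By Malus's law, I₁ = I₀ cos²(39° − 0°) = I₀ cos²(39°) = 0.604 I₀.
I₂ = I₁ cos²(99° − 39°) = 0.604 I₀ · cos²(60°) = 0.151 I₀.
After rotation:
I₁ = I₀ cos²(76° − 0°) = I₀ cos²(76°) = 0.05853 I₀.
I₂ = I₁ cos²(99° − 76°) = 0.05853 I₀ · cos²(23°) = 0.04959 I₀.
Ratio = 0.04959 / 0.151 = 0.3284.

I_new/I_old ≈ 0.328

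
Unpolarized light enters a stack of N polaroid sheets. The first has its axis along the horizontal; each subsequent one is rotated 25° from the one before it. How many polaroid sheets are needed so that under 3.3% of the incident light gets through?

First polarizer halves the unpolarized light: factor 1/2.
Each further stage multiplies by cos²(25°) = 0.8214.
After N polarizers: T = 0.5·0.8214^(N−1). Require T < 0.033 ⇒ N−1 > ln(0.033/0.5)/ln(0.8214) = 13.81, so N−1 ≥ 14 and N = 15.
Check: N=15 gives T = 0.03182 < 0.033; N=14 gives T = 0.03874.

N = 15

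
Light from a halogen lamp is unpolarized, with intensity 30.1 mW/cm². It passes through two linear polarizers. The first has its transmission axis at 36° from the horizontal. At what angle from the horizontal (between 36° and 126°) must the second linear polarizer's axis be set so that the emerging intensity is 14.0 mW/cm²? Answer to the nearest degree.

θ ≈ 51°

Unpolarized light through the first polarizer → I₁ = ½ I₀, now polarized at 36°.
Target fraction: 14.0 / 30.1 mW/cm² = 0.4651 of I₀.
Need I₂/I₀ = 0.4651, so cos²(θ − 36°) = 0.4651 / 0.5 = 0.9302.
θ − 36° = arccos(√0.9302) = 15.3°, giving θ ≈ 36 + 15.3 = 51.3°.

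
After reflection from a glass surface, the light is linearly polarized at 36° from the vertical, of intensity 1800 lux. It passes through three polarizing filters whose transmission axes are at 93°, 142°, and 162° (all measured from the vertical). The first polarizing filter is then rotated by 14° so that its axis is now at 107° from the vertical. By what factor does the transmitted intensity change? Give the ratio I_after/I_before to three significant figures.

I_new/I_old ≈ 0.557

Before rotation:
I₁ = I₀ cos²(93° − 36°) = I₀ cos²(57°) = 0.2966 I₀.
I₂ = I₁ cos²(142° − 93°) = 0.2966 I₀ · cos²(49°) = 0.1277 I₀.
I₃ = I₂ cos²(162° − 142°) = 0.1277 I₀ · cos²(20°) = 0.1127 I₀.
After rotation:
I₁ = I₀ cos²(107° − 36°) = I₀ cos²(71°) = 0.106 I₀.
I₂ = I₁ cos²(142° − 107°) = 0.106 I₀ · cos²(35°) = 0.07112 I₀.
I₃ = I₂ cos²(162° − 142°) = 0.07112 I₀ · cos²(20°) = 0.0628 I₀.
Ratio = 0.0628 / 0.1127 = 0.5571.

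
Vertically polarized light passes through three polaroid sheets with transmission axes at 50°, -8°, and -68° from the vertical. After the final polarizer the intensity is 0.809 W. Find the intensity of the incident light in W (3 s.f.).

I₀ ≈ 27.9 W

By Malus's law, I₁ = I₀ cos²(50° − 0°) = I₀ cos²(50°) = 0.4132 I₀.
I₂ = I₁ cos²(-8° − 50°) = 0.4132 I₀ · cos²(58°) = 0.116 I₀.
I₃ = I₂ cos²(-68° + 8°) = 0.116 I₀ · cos²(60°) = 0.02901 I₀.
So 0.809 W = 0.02901 I₀, giving I₀ = 0.809/0.02901 = 27.89 W.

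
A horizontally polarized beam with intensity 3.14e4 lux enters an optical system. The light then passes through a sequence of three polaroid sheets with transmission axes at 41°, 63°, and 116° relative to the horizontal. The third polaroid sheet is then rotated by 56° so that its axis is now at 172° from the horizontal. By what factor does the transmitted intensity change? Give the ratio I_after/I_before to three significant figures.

I_new/I_old ≈ 0.293

Before rotation:
By Malus's law, I₁ = I₀ cos²(41° − 0°) = I₀ cos²(41°) = 0.5696 I₀.
I₂ = I₁ cos²(63° − 41°) = 0.5696 I₀ · cos²(22°) = 0.4897 I₀.
I₃ = I₂ cos²(116° − 63°) = 0.4897 I₀ · cos²(53°) = 0.1773 I₀.
After rotation:
I₁ = I₀ cos²(41° − 0°) = I₀ cos²(41°) = 0.5696 I₀.
I₂ = I₁ cos²(63° − 41°) = 0.5696 I₀ · cos²(22°) = 0.4897 I₀.
Angle between axes 2 and 3: 71°. I₃ = 0.4897 I₀ · cos²(71°) = 0.0519 I₀.
Ratio = 0.0519 / 0.1773 = 0.2927.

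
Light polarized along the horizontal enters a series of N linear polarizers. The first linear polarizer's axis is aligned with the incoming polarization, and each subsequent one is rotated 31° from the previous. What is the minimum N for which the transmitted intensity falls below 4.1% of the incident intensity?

N = 12

First polarizer is aligned with the polarization: full transmission.
Each further stage multiplies by cos²(31°) = 0.7347.
After N polarizers: T = 0.7347^(N−1). Require T < 0.041 ⇒ N−1 > ln(0.041)/ln(0.7347) = 10.36, so N−1 ≥ 11 and N = 12.
Check: N=12 gives T = 0.03369 < 0.041; N=11 gives T = 0.04585.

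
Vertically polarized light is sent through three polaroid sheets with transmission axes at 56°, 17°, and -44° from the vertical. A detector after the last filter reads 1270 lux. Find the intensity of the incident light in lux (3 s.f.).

I₁ = I₀ cos²(56° − 0°) = I₀ cos²(56°) = 0.3127 I₀.
I₂ = I₁ cos²(17° − 56°) = 0.3127 I₀ · cos²(39°) = 0.1889 I₀.
I₃ = I₂ cos²(-44° − 17°) = 0.1889 I₀ · cos²(61°) = 0.04439 I₀.
So 1270 lux = 0.04439 I₀, giving I₀ = 1270/0.04439 = 2.861e+04 lux.

I₀ ≈ 2.86e4 lux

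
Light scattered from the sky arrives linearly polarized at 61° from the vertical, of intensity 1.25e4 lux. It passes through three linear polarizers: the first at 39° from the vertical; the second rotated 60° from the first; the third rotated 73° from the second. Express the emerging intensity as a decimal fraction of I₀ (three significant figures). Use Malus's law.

By Malus's law, I₁ = 1.25e4 lux · cos²(22°) = 1.075e+04 lux.
I₂ = I₁ · cos²(60°) = 1.075e+04 · 0.25 = 2686 lux.
I₃ = I₂ · cos²(73°) = 2686 · 0.08548 = 229.6 lux.
Transmitted fraction = 0.01837.

I/I₀ ≈ 0.0184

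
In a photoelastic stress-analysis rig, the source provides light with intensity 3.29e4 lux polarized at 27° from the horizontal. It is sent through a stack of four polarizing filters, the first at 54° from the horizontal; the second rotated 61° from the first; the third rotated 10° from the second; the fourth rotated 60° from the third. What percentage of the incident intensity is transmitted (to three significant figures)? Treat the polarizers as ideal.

≈ 4.52%

By Malus's law, I₁ = 3.29e4 lux · cos²(27°) = 2.612e+04 lux.
I₂ = I₁ · cos²(61°) = 2.612e+04 · 0.235 = 6139 lux.
I₃ = I₂ · cos²(10°) = 6139 · 0.9698 = 5954 lux.
I₄ = I₃ · cos²(60°) = 5954 · 0.25 = 1488 lux.
That is 4.524% of the incident intensity.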